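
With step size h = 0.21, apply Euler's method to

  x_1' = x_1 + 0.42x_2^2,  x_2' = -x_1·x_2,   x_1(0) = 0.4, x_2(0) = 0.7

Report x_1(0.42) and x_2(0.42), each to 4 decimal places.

Euler on (x_1,x_2): x_1_{n+1} = x_1_n + h·x_1', x_2_{n+1} = x_2_n + h·x_2'.
0.000000: (0.400000, 0.700000); f=(0.605800, -0.280000) → (0.527218, 0.641200)
0.210000: (0.527218, 0.641200); f=(0.699896, -0.338052) → (0.674196, 0.570209)
(x_1(0.42), x_2(0.42)) ≈ (0.6742, 0.5702)

0.6742, 0.5702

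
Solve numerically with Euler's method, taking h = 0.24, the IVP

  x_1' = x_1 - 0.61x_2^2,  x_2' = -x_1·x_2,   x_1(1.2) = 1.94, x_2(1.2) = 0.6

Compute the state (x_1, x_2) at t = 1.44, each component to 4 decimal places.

2.3529, 0.3206

Euler on (x_1,x_2): x_1_{n+1} = x_1_n + h·x_1', x_2_{n+1} = x_2_n + h·x_2'.
1.200000: (1.940000, 0.600000); f=(1.720400, -1.164000) → (2.352896, 0.320640)
(x_1(1.44), x_2(1.44)) ≈ (2.3529, 0.3206)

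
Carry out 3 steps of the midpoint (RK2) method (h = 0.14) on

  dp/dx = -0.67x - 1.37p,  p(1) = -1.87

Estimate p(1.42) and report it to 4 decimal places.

Midpoint: k1 = f(x_n, p_n); k2 = f(x_n + h/2, p_n + (h/2)·k1); p_{n+1} = p_n + h·k2.
x=1.000000, p=-1.870000:
  k1 = f(1.000000, -1.870000) = 1.891900
  k2 = f(1.070000, -1.737567) = 1.663567
  p ← -1.870000 + 0.14·1.663567 = -1.637101
x=1.140000, p=-1.637101:
  k1 = f(1.140000, -1.637101) = 1.479028
  k2 = f(1.210000, -1.533569) = 1.290289
  p ← -1.637101 + 0.14·1.290289 = -1.456460
x=1.280000, p=-1.456460:
  k1 = f(1.280000, -1.456460) = 1.137750
  k2 = f(1.350000, -1.376818) = 0.981740
  p ← -1.456460 + 0.14·0.981740 = -1.319017
p(1.42) ≈ -1.3190

-1.3190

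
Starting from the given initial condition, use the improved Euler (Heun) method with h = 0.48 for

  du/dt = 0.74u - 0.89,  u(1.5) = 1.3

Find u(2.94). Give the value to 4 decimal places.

1.4803

Heun: k1 = f(t_n, u_n); k2 = f(t_n + h, u_n + h·k1); u_{n+1} = u_n + (h/2)·(k1 + k2).
t=1.500000, u=1.300000:
  k1 = f(1.500000, 1.300000) = 0.072000
  k2 = f(1.980000, 1.334560) = 0.097574
  u ← 1.300000 + (0.48/2)·(0.072000 + 0.097574) = 1.340698
t=1.980000, u=1.340698:
  k1 = f(1.980000, 1.340698) = 0.102116
  k2 = f(2.460000, 1.389714) = 0.138388
  u ← 1.340698 + (0.48/2)·(0.102116 + 0.138388) = 1.398419
t=2.460000, u=1.398419:
  k1 = f(2.460000, 1.398419) = 0.144830
  k2 = f(2.940000, 1.467937) = 0.196274
  u ← 1.398419 + (0.48/2)·(0.144830 + 0.196274) = 1.480284
u(2.94) ≈ 1.4803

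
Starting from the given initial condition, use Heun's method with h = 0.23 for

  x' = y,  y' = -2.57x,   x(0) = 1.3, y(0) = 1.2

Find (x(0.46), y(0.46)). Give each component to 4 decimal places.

Heun on (x,y): k1 = f(t_n, state_n); k2 = f(t_n + h, state_n + h·k1); state_{n+1} = state_n + (h/2)·(k1 + k2).
0.000000: (1.300000, 1.200000)
  k1 = (1.200000, -3.341000)
  predictor → (1.576000, 0.431570)
  k2 = (0.431570, -4.050320)
  → (1.487631, 0.349998)
0.230000: (1.487631, 0.349998)
  k1 = (0.349998, -3.823211)
  predictor → (1.568130, -0.529340)
  k2 = (-0.529340, -4.030094)
  → (1.467006, -0.553132)
(x(0.46), y(0.46)) ≈ (1.4670, -0.5531)

1.4670, -0.5531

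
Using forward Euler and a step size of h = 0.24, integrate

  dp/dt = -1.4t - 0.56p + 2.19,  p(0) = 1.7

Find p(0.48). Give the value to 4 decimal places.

Euler: p_{n+1} = p_n + h·f(t_n, p_n).
t=0.000000, p=1.700000: f=1.238000 → p ← 1.700000 + 0.24·1.238000 = 1.997120
t=0.240000, p=1.997120: f=0.735613 → p ← 1.997120 + 0.24·0.735613 = 2.173667
p(0.48) ≈ 2.1737

2.1737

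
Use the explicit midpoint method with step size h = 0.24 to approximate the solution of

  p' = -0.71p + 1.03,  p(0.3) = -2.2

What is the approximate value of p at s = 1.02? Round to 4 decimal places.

-0.7451

Midpoint: k1 = f(s_n, p_n); k2 = f(s_n + h/2, p_n + (h/2)·k1); p_{n+1} = p_n + h·k2.
s=0.300000, p=-2.200000:
  k1 = f(0.300000, -2.200000) = 2.592000
  k2 = f(0.420000, -1.888960) = 2.371162
  p ← -2.200000 + 0.24·2.371162 = -1.630921
s=0.540000, p=-1.630921:
  k1 = f(0.540000, -1.630921) = 2.187954
  k2 = f(0.660000, -1.368367) = 2.001540
  p ← -1.630921 + 0.24·2.001540 = -1.150552
s=0.780000, p=-1.150552:
  k1 = f(0.780000, -1.150552) = 1.846892
  k2 = f(0.900000, -0.928925) = 1.689536
  p ← -1.150552 + 0.24·1.689536 = -0.745063
p(1.02) ≈ -0.7451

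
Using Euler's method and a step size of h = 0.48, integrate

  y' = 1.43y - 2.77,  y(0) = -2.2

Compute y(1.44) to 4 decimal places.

Euler: y_{n+1} = y_n + h·f(s_n, y_n).
s=0.000000, y=-2.200000: f=-5.916000 → y ← -2.200000 + 0.48·(-5.916000) = -5.039680
s=0.480000, y=-5.039680: f=-9.976742 → y ← -5.039680 + 0.48·(-9.976742) = -9.828516
s=0.960000, y=-9.828516: f=-16.824778 → y ← -9.828516 + 0.48·(-16.824778) = -17.904410
y(1.44) ≈ -17.9044

-17.9044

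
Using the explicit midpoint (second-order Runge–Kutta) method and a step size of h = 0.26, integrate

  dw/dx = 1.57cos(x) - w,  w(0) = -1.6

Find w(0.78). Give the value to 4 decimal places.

0.0006

Midpoint: k1 = f(x_n, w_n); k2 = f(x_n + h/2, w_n + (h/2)·k1); w_{n+1} = w_n + h·k2.
x=0.000000, w=-1.600000:
  k1 = f(0.000000, -1.600000) = 3.170000
  k2 = f(0.130000, -1.187900) = 2.744652
  w ← -1.600000 + 0.26·2.744652 = -0.886390
x=0.260000, w=-0.886390:
  k1 = f(0.260000, -0.886390) = 2.403623
  k2 = f(0.390000, -0.573919) = 2.026027
  w ← -0.886390 + 0.26·2.026027 = -0.359623
x=0.520000, w=-0.359623:
  k1 = f(0.520000, -0.359623) = 1.722100
  k2 = f(0.650000, -0.135751) = 1.385602
  w ← -0.359623 + 0.26·1.385602 = 0.000633
w(0.78) ≈ 0.0006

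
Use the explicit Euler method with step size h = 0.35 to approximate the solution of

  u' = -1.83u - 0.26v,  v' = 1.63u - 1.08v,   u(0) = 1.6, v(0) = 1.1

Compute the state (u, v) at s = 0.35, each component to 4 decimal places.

Euler on (u,v): u_{n+1} = u_n + h·u', v_{n+1} = v_n + h·v'.
0.000000: (1.600000, 1.100000); f=(-3.214000, 1.420000) → (0.475100, 1.597000)
(u(0.35), v(0.35)) ≈ (0.4751, 1.5970)

0.4751, 1.5970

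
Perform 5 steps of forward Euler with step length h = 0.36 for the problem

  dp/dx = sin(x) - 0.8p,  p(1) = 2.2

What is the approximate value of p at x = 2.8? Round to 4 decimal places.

Euler: p_{n+1} = p_n + h·f(x_n, p_n).
x=1.000000, p=2.200000: f=-0.918529 → p ← 2.200000 + 0.36·(-0.918529) = 1.869330
x=1.360000, p=1.869330: f=-0.517599 → p ← 1.869330 + 0.36·(-0.517599) = 1.682994
x=1.720000, p=1.682994: f=-0.357505 → p ← 1.682994 + 0.36·(-0.357505) = 1.554292
x=2.080000, p=1.554292: f=-0.370301 → p ← 1.554292 + 0.36·(-0.370301) = 1.420984
x=2.440000, p=1.420984: f=-0.491352 → p ← 1.420984 + 0.36·(-0.491352) = 1.244097
p(2.8) ≈ 1.2441

1.2441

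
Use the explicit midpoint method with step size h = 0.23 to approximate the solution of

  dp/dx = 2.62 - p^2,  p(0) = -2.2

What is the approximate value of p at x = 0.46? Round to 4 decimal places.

-5.5413

Midpoint: k1 = f(x_n, p_n); k2 = f(x_n + h/2, p_n + (h/2)·k1); p_{n+1} = p_n + h·k2.
x=0.000000, p=-2.200000:
  k1 = f(0.000000, -2.200000) = -2.220000
  k2 = f(0.115000, -2.455300) = -3.408498
  p ← -2.200000 + 0.23·(-3.408498) = -2.983955
x=0.230000, p=-2.983955:
  k1 = f(0.230000, -2.983955) = -6.283985
  k2 = f(0.345000, -3.706613) = -11.118979
  p ← -2.983955 + 0.23·(-11.118979) = -5.541320
p(0.46) ≈ -5.5413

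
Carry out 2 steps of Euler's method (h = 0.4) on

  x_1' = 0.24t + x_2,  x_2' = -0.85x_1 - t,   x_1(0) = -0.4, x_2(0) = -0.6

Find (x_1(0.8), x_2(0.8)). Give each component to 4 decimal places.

-0.7872, -0.4064

Euler on (x_1,x_2): x_1_{n+1} = x_1_n + h·x_1', x_2_{n+1} = x_2_n + h·x_2'.
0.000000: (-0.400000, -0.600000); f=(-0.600000, 0.340000) → (-0.640000, -0.464000)
0.400000: (-0.640000, -0.464000); f=(-0.368000, 0.144000) → (-0.787200, -0.406400)
(x_1(0.8), x_2(0.8)) ≈ (-0.7872, -0.4064)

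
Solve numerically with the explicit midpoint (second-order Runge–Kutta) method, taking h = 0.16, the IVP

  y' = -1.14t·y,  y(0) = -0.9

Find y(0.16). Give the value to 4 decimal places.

Midpoint: k1 = f(t_n, y_n); k2 = f(t_n + h/2, y_n + (h/2)·k1); y_{n+1} = y_n + h·k2.
t=0.000000, y=-0.900000:
  k1 = f(0.000000, -0.900000) = 0.000000
  k2 = f(0.080000, -0.900000) = 0.082080
  y ← -0.900000 + 0.16·0.082080 = -0.886867
y(0.16) ≈ -0.8869

-0.8869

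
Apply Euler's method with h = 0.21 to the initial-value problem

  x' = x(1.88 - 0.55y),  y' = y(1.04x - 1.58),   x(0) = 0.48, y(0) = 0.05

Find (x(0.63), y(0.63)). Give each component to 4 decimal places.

1.2896, 0.0274

Euler on (x,y): x_{n+1} = x_n + h·x', y_{n+1} = y_n + h·y'.
0.000000: (0.480000, 0.050000); f=(0.889200, -0.054040) → (0.666732, 0.038652)
0.210000: (0.666732, 0.038652); f=(1.239283, -0.034268) → (0.926981, 0.031455)
0.420000: (0.926981, 0.031455); f=(1.726688, -0.019375) → (1.289586, 0.027387)
(x(0.63), y(0.63)) ≈ (1.2896, 0.0274)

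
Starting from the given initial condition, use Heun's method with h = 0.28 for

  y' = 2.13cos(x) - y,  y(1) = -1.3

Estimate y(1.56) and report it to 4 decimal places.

Heun: k1 = f(x_n, y_n); k2 = f(x_n + h, y_n + h·k1); y_{n+1} = y_n + (h/2)·(k1 + k2).
x=1.000000, y=-1.300000:
  k1 = f(1.000000, -1.300000) = 2.450844
  k2 = f(1.280000, -0.613764) = 1.224467
  y ← -1.300000 + (0.28/2)·(2.450844 + 1.224467) = -0.785456
x=1.280000, y=-0.785456:
  k1 = f(1.280000, -0.785456) = 1.396160
  k2 = f(1.560000, -0.394532) = 0.417527
  y ← -0.785456 + (0.28/2)·(1.396160 + 0.417527) = -0.531540
y(1.56) ≈ -0.5315

-0.5315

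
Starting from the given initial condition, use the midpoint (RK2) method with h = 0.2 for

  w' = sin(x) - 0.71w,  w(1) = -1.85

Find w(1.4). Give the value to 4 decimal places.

Midpoint: k1 = f(x_n, w_n); k2 = f(x_n + h/2, w_n + (h/2)·k1); w_{n+1} = w_n + h·k2.
x=1.000000, w=-1.850000:
  k1 = f(1.000000, -1.850000) = 2.154971
  k2 = f(1.100000, -1.634503) = 2.051704
  w ← -1.850000 + 0.2·2.051704 = -1.439659
x=1.200000, w=-1.439659:
  k1 = f(1.200000, -1.439659) = 1.954197
  k2 = f(1.300000, -1.244239) = 1.846968
  w ← -1.439659 + 0.2·1.846968 = -1.070265
w(1.4) ≈ -1.0703

-1.0703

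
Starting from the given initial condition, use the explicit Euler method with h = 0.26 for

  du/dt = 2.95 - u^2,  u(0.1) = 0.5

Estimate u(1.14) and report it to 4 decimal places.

1.7156

Euler: u_{n+1} = u_n + h·f(t_n, u_n).
t=0.100000, u=0.500000: f=2.700000 → u ← 0.500000 + 0.26·2.700000 = 1.202000
t=0.360000, u=1.202000: f=1.505196 → u ← 1.202000 + 0.26·1.505196 = 1.593351
t=0.620000, u=1.593351: f=0.411233 → u ← 1.593351 + 0.26·0.411233 = 1.700271
t=0.880000, u=1.700271: f=0.059077 → u ← 1.700271 + 0.26·0.059077 = 1.715631
u(1.14) ≈ 1.7156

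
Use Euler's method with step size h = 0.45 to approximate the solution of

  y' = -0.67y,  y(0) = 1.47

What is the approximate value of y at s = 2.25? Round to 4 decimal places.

Euler: y_{n+1} = y_n + h·f(s_n, y_n).
s=0.000000, y=1.470000: f=-0.984900 → y ← 1.470000 + 0.45·(-0.984900) = 1.026795
s=0.450000, y=1.026795: f=-0.687953 → y ← 1.026795 + 0.45·(-0.687953) = 0.717216
s=0.900000, y=0.717216: f=-0.480535 → y ← 0.717216 + 0.45·(-0.480535) = 0.500976
s=1.350000, y=0.500976: f=-0.335654 → y ← 0.500976 + 0.45·(-0.335654) = 0.349931
s=1.800000, y=0.349931: f=-0.234454 → y ← 0.349931 + 0.45·(-0.234454) = 0.244427
y(2.25) ≈ 0.2444

0.2444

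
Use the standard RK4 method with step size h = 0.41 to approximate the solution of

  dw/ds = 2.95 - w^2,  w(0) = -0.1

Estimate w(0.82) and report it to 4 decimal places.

1.4883

RK4: k1 = f(s_n, w_n); k2 = f(s_n + h/2, w_n + (h/2)·k1); k3 = f(s_n + h/2, w_n + (h/2)·k2); k4 = f(s_n + h, w_n + h·k3); w_{n+1} = w_n + (h/6)·(k1 + 2k2 + 2k3 + k4).
s=0.000000, w=-0.100000:
  k1 = f(0.000000, -0.100000) = 2.940000
  k2 = f(0.205000, 0.502700) = 2.697293
  k3 = f(0.205000, 0.452945) = 2.744841
  k4 = f(0.410000, 1.025385) = 1.898586
  w ← -0.100000 + (0.41/6)·(k1 + 2k2 + 2k3 + k4) = 0.974395
s=0.410000, w=0.974395:
  k1 = f(0.410000, 0.974395) = 2.000554
  k2 = f(0.615000, 1.384509) = 1.033136
  k3 = f(0.615000, 1.186188) = 1.542958
  k4 = f(0.820000, 1.607008) = 0.367525
  w ← 0.974395 + (0.41/6)·(k1 + 2k2 + 2k3 + k4) = 1.488280
w(0.82) ≈ 1.4883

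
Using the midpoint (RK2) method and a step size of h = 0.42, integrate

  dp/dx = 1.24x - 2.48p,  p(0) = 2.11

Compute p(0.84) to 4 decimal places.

0.7983

Midpoint: k1 = f(x_n, p_n); k2 = f(x_n + h/2, p_n + (h/2)·k1); p_{n+1} = p_n + h·k2.
x=0.000000, p=2.110000:
  k1 = f(0.000000, 2.110000) = -5.232800
  k2 = f(0.210000, 1.011112) = -2.247158
  p ← 2.110000 + 0.42·(-2.247158) = 1.166194
x=0.420000, p=1.166194:
  k1 = f(0.420000, 1.166194) = -2.371360
  k2 = f(0.630000, 0.668208) = -0.875956
  p ← 1.166194 + 0.42·(-0.875956) = 0.798292
p(0.84) ≈ 0.7983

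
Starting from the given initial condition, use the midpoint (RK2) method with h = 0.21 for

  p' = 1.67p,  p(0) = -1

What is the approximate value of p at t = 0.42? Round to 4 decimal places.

Midpoint: k1 = f(t_n, p_n); k2 = f(t_n + h/2, p_n + (h/2)·k1); p_{n+1} = p_n + h·k2.
t=0.000000, p=-1.000000:
  k1 = f(0.000000, -1.000000) = -1.670000
  k2 = f(0.105000, -1.175350) = -1.962834
  p ← -1.000000 + 0.21·(-1.962834) = -1.412195
t=0.210000, p=-1.412195:
  k1 = f(0.210000, -1.412195) = -2.358366
  k2 = f(0.315000, -1.659824) = -2.771906
  p ← -1.412195 + 0.21·(-2.771906) = -1.994295
p(0.42) ≈ -1.9943

-1.9943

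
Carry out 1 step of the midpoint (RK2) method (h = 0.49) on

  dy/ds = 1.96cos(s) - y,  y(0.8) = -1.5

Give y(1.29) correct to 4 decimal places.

Midpoint: k1 = f(s_n, y_n); k2 = f(s_n + h/2, y_n + (h/2)·k1); y_{n+1} = y_n + h·k2.
s=0.800000, y=-1.500000:
  k1 = f(0.800000, -1.500000) = 2.865545
  k2 = f(1.045000, -0.797941) = 1.781669
  y ← -1.500000 + 0.49·1.781669 = -0.626982
y(1.29) ≈ -0.6270

-0.6270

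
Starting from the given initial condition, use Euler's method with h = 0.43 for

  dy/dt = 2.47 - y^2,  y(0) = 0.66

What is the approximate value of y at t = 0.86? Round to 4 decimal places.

1.5840

Euler: y_{n+1} = y_n + h·f(t_n, y_n).
t=0.000000, y=0.660000: f=2.034400 → y ← 0.660000 + 0.43·2.034400 = 1.534792
t=0.430000, y=1.534792: f=0.114414 → y ← 1.534792 + 0.43·0.114414 = 1.583990
y(0.86) ≈ 1.5840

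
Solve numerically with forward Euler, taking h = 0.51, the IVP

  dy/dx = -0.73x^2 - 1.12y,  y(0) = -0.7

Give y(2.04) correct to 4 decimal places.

Euler: y_{n+1} = y_n + h·f(x_n, y_n).
x=0.000000, y=-0.700000: f=0.784000 → y ← -0.700000 + 0.51·0.784000 = -0.300160
x=0.510000, y=-0.300160: f=0.146306 → y ← -0.300160 + 0.51·0.146306 = -0.225544
x=1.020000, y=-0.225544: f=-0.506883 → y ← -0.225544 + 0.51·(-0.506883) = -0.484054
x=1.530000, y=-0.484054: f=-1.166716 → y ← -0.484054 + 0.51·(-1.166716) = -1.079079
y(2.04) ≈ -1.0791

-1.0791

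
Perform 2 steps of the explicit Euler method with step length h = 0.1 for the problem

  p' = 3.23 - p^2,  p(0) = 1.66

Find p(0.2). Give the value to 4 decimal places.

1.7389

Euler: p_{n+1} = p_n + h·f(x_n, p_n).
x=0.000000, p=1.660000: f=0.474400 → p ← 1.660000 + 0.1·0.474400 = 1.707440
x=0.100000, p=1.707440: f=0.314649 → p ← 1.707440 + 0.1·0.314649 = 1.738905
p(0.2) ≈ 1.7389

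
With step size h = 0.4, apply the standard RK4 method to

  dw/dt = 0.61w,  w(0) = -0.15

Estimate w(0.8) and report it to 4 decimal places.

RK4: k1 = f(t_n, w_n); k2 = f(t_n + h/2, w_n + (h/2)·k1); k3 = f(t_n + h/2, w_n + (h/2)·k2); k4 = f(t_n + h, w_n + h·k3); w_{n+1} = w_n + (h/6)·(k1 + 2k2 + 2k3 + k4).
t=0.000000, w=-0.150000:
  k1 = f(0.000000, -0.150000) = -0.091500
  k2 = f(0.200000, -0.168300) = -0.102663
  k3 = f(0.200000, -0.170533) = -0.104025
  k4 = f(0.400000, -0.191610) = -0.116882
  w ← -0.150000 + (0.4/6)·(k1 + 2k2 + 2k3 + k4) = -0.191451
t=0.400000, w=-0.191451:
  k1 = f(0.400000, -0.191451) = -0.116785
  k2 = f(0.600000, -0.214807) = -0.131033
  k3 = f(0.600000, -0.217657) = -0.132771
  k4 = f(0.800000, -0.244559) = -0.149181
  w ← -0.191451 + (0.4/6)·(k1 + 2k2 + 2k3 + k4) = -0.244355
w(0.8) ≈ -0.2444

-0.2444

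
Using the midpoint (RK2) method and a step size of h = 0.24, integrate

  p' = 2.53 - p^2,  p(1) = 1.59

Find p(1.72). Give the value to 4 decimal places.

Midpoint: k1 = f(t_n, p_n); k2 = f(t_n + h/2, p_n + (h/2)·k1); p_{n+1} = p_n + h·k2.
t=1.000000, p=1.590000:
  k1 = f(1.000000, 1.590000) = 0.001900
  k2 = f(1.120000, 1.590228) = 0.001175
  p ← 1.590000 + 0.24·0.001175 = 1.590282
t=1.240000, p=1.590282:
  k1 = f(1.240000, 1.590282) = 0.001003
  k2 = f(1.360000, 1.590402) = 0.000620
  p ← 1.590282 + 0.24·0.000620 = 1.590431
t=1.480000, p=1.590431:
  k1 = f(1.480000, 1.590431) = 0.000530
  k2 = f(1.600000, 1.590494) = 0.000328
  p ← 1.590431 + 0.24·0.000328 = 1.590509
p(1.72) ≈ 1.5905

1.5905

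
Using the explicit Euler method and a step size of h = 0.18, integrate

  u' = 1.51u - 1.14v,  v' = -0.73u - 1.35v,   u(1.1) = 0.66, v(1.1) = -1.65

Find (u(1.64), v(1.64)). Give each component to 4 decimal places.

2.4932, -1.1155

Euler on (u,v): u_{n+1} = u_n + h·u', v_{n+1} = v_n + h·v'.
1.100000: (0.660000, -1.650000); f=(2.877600, 1.745700) → (1.177968, -1.335774)
1.280000: (1.177968, -1.335774); f=(3.301514, 0.943378) → (1.772241, -1.165966)
1.460000: (1.772241, -1.165966); f=(4.005284, 0.280318) → (2.493192, -1.115509)
(u(1.64), v(1.64)) ≈ (2.4932, -1.1155)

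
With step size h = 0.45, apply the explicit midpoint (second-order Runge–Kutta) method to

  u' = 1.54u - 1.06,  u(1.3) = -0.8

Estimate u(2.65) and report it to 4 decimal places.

Midpoint: k1 = f(x_n, u_n); k2 = f(x_n + h/2, u_n + (h/2)·k1); u_{n+1} = u_n + h·k2.
x=1.300000, u=-0.800000:
  k1 = f(1.300000, -0.800000) = -2.292000
  k2 = f(1.525000, -1.315700) = -3.086178
  u ← -0.800000 + 0.45·(-3.086178) = -2.188780
x=1.750000, u=-2.188780:
  k1 = f(1.750000, -2.188780) = -4.430721
  k2 = f(1.975000, -3.185692) = -5.965966
  u ← -2.188780 + 0.45·(-5.965966) = -4.873465
x=2.200000, u=-4.873465:
  k1 = f(2.200000, -4.873465) = -8.565136
  k2 = f(2.425000, -6.800621) = -11.532956
  u ← -4.873465 + 0.45·(-11.532956) = -10.063295
u(2.65) ≈ -10.0633

-10.0633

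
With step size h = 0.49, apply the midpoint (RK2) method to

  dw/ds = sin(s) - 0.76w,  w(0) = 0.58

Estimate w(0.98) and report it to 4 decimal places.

0.6502

Midpoint: k1 = f(s_n, w_n); k2 = f(s_n + h/2, w_n + (h/2)·k1); w_{n+1} = w_n + h·k2.
s=0.000000, w=0.580000:
  k1 = f(0.000000, 0.580000) = -0.440800
  k2 = f(0.245000, 0.472004) = -0.116167
  w ← 0.580000 + 0.49·(-0.116167) = 0.523078
s=0.490000, w=0.523078:
  k1 = f(0.490000, 0.523078) = 0.073086
  k2 = f(0.735000, 0.540984) = 0.259439
  w ← 0.523078 + 0.49·0.259439 = 0.650203
w(0.98) ≈ 0.6502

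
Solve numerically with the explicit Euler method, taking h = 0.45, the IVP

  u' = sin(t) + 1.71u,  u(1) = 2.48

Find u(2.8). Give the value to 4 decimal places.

28.8843

Euler: u_{n+1} = u_n + h·f(t_n, u_n).
t=1.000000, u=2.480000: f=5.082271 → u ← 2.480000 + 0.45·5.082271 = 4.767022
t=1.450000, u=4.767022: f=9.144321 → u ← 4.767022 + 0.45·9.144321 = 8.881966
t=1.900000, u=8.881966: f=16.134462 → u ← 8.881966 + 0.45·16.134462 = 16.142474
t=2.350000, u=16.142474: f=28.315104 → u ← 16.142474 + 0.45·28.315104 = 28.884271
u(2.8) ≈ 28.8843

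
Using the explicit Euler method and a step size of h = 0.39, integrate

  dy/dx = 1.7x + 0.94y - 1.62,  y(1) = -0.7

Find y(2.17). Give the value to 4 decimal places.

Euler: y_{n+1} = y_n + h·f(x_n, y_n).
x=1.000000, y=-0.700000: f=-0.578000 → y ← -0.700000 + 0.39·(-0.578000) = -0.925420
x=1.390000, y=-0.925420: f=-0.126895 → y ← -0.925420 + 0.39·(-0.126895) = -0.974909
x=1.780000, y=-0.974909: f=0.489586 → y ← -0.974909 + 0.39·0.489586 = -0.783971
y(2.17) ≈ -0.7840

-0.7840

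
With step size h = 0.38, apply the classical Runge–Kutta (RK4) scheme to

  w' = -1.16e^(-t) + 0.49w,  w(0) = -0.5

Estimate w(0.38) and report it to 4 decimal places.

-1.0078

RK4: k1 = f(t_n, w_n); k2 = f(t_n + h/2, w_n + (h/2)·k1); k3 = f(t_n + h/2, w_n + (h/2)·k2); k4 = f(t_n + h, w_n + h·k3); w_{n+1} = w_n + (h/6)·(k1 + 2k2 + 2k3 + k4).
t=0.000000, w=-0.500000:
  k1 = f(0.000000, -0.500000) = -1.405000
  k2 = f(0.190000, -0.766950) = -1.335078
  k3 = f(0.190000, -0.753665) = -1.328568
  k4 = f(0.380000, -1.004856) = -1.285659
  w ← -0.500000 + (0.38/6)·(k1 + 2k2 + 2k3 + k4) = -1.007804
w(0.38) ≈ -1.0078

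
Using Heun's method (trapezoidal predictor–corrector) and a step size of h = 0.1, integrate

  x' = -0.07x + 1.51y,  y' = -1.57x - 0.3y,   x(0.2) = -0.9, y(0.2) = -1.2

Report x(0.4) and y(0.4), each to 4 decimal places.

Heun on (x,y): k1 = f(t_n, state_n); k2 = f(t_n + h, state_n + h·k1); state_{n+1} = state_n + (h/2)·(k1 + k2).
0.200000: (-0.900000, -1.200000)
  k1 = (-1.749000, 1.773000)
  predictor → (-1.074900, -1.022700)
  k2 = (-1.469034, 1.994403)
  → (-1.060902, -1.011630)
0.300000: (-1.060902, -1.011630)
  k1 = (-1.453298, 1.969105)
  predictor → (-1.206231, -0.814719)
  k2 = (-1.145790, 2.138199)
  → (-1.190856, -0.806265)
(x(0.4), y(0.4)) ≈ (-1.1909, -0.8063)

-1.1909, -0.8063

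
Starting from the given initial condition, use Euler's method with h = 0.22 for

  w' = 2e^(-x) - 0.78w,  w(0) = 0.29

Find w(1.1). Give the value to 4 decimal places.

Euler: w_{n+1} = w_n + h·f(x_n, w_n).
x=0.000000, w=0.290000: f=1.773800 → w ← 0.290000 + 0.22·1.773800 = 0.680236
x=0.220000, w=0.680236: f=1.074454 → w ← 0.680236 + 0.22·1.074454 = 0.916616
x=0.440000, w=0.916616: f=0.573113 → w ← 0.916616 + 0.22·0.573113 = 1.042701
x=0.660000, w=1.042701: f=0.220396 → w ← 1.042701 + 0.22·0.220396 = 1.091188
x=0.880000, w=1.091188: f=-0.021561 → w ← 1.091188 + 0.22·(-0.021561) = 1.086444
w(1.1) ≈ 1.0864

1.0864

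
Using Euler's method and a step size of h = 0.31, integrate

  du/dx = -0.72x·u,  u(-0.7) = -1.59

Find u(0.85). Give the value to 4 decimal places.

Euler: u_{n+1} = u_n + h·f(x_n, u_n).
x=-0.700000, u=-1.590000: f=-0.801360 → u ← -1.590000 + 0.31·(-0.801360) = -1.838422
x=-0.390000, u=-1.838422: f=-0.516229 → u ← -1.838422 + 0.31·(-0.516229) = -1.998453
x=-0.080000, u=-1.998453: f=-0.115111 → u ← -1.998453 + 0.31·(-0.115111) = -2.034137
x=0.230000, u=-2.034137: f=0.336853 → u ← -2.034137 + 0.31·0.336853 = -1.929712
x=0.540000, u=-1.929712: f=0.750272 → u ← -1.929712 + 0.31·0.750272 = -1.697128
u(0.85) ≈ -1.6971

-1.6971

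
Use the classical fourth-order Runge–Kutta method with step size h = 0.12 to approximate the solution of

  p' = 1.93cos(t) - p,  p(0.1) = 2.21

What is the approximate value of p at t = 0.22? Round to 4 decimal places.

RK4: k1 = f(t_n, p_n); k2 = f(t_n + h/2, p_n + (h/2)·k1); k3 = f(t_n + h/2, p_n + (h/2)·k2); k4 = f(t_n + h, p_n + h·k3); p_{n+1} = p_n + (h/6)·(k1 + 2k2 + 2k3 + k4).
t=0.100000, p=2.210000:
  k1 = f(0.100000, 2.210000) = -0.289642
  k2 = f(0.160000, 2.192621) = -0.287273
  k3 = f(0.160000, 2.192764) = -0.287415
  k4 = f(0.220000, 2.175510) = -0.292028
  p ← 2.210000 + (0.12/6)·(k1 + 2k2 + 2k3 + k4) = 2.175379
p(0.22) ≈ 2.1754

2.1754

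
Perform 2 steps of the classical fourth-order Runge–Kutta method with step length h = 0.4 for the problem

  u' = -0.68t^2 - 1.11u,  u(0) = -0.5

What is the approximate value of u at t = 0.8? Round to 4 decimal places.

-0.3002

RK4: k1 = f(t_n, u_n); k2 = f(t_n + h/2, u_n + (h/2)·k1); k3 = f(t_n + h/2, u_n + (h/2)·k2); k4 = f(t_n + h, u_n + h·k3); u_{n+1} = u_n + (h/6)·(k1 + 2k2 + 2k3 + k4).
t=0.000000, u=-0.500000:
  k1 = f(0.000000, -0.500000) = 0.555000
  k2 = f(0.200000, -0.389000) = 0.404590
  k3 = f(0.200000, -0.419082) = 0.437981
  k4 = f(0.400000, -0.324808) = 0.251736
  u ← -0.500000 + (0.4/6)·(k1 + 2k2 + 2k3 + k4) = -0.333875
t=0.400000, u=-0.333875:
  k1 = f(0.400000, -0.333875) = 0.261801
  k2 = f(0.600000, -0.281515) = 0.067681
  k3 = f(0.600000, -0.320339) = 0.110776
  k4 = f(0.800000, -0.289564) = -0.113783
  u ← -0.333875 + (0.4/6)·(k1 + 2k2 + 2k3 + k4) = -0.300213
u(0.8) ≈ -0.3002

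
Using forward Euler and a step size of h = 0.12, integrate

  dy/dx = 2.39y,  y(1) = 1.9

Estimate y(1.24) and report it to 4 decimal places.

3.1461

Euler: y_{n+1} = y_n + h·f(x_n, y_n).
x=1.000000, y=1.900000: f=4.541000 → y ← 1.900000 + 0.12·4.541000 = 2.444920
x=1.120000, y=2.444920: f=5.843359 → y ← 2.444920 + 0.12·5.843359 = 3.146123
y(1.24) ≈ 3.1461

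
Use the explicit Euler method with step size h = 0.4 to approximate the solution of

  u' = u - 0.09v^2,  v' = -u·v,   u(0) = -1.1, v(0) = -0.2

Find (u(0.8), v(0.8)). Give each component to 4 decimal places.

-2.1610, -0.4656

Euler on (u,v): u_{n+1} = u_n + h·u', v_{n+1} = v_n + h·v'.
0.000000: (-1.100000, -0.200000); f=(-1.103600, -0.220000) → (-1.541440, -0.288000)
0.400000: (-1.541440, -0.288000); f=(-1.548905, -0.443935) → (-2.161002, -0.465574)
(u(0.8), v(0.8)) ≈ (-2.1610, -0.4656)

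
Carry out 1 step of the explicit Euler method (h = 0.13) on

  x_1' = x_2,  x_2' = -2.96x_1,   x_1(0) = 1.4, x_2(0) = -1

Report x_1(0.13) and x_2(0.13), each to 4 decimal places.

1.2700, -1.5387

Euler on (x_1,x_2): x_1_{n+1} = x_1_n + h·x_1', x_2_{n+1} = x_2_n + h·x_2'.
0.000000: (1.400000, -1.000000); f=(-1.000000, -4.144000) → (1.270000, -1.538720)
(x_1(0.13), x_2(0.13)) ≈ (1.2700, -1.5387)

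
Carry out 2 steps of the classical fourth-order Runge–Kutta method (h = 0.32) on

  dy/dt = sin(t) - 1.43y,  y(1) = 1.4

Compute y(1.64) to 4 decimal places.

0.9648

RK4: k1 = f(t_n, y_n); k2 = f(t_n + h/2, y_n + (h/2)·k1); k3 = f(t_n + h/2, y_n + (h/2)·k2); k4 = f(t_n + h, y_n + h·k3); y_{n+1} = y_n + (h/6)·(k1 + 2k2 + 2k3 + k4).
t=1.000000, y=1.400000:
  k1 = f(1.000000, 1.400000) = -1.160529
  k2 = f(1.160000, 1.214315) = -0.819668
  k3 = f(1.160000, 1.268853) = -0.897657
  k4 = f(1.320000, 1.112750) = -0.622517
  y ← 1.400000 + (0.32/6)·(k1 + 2k2 + 2k3 + k4) = 1.121723
t=1.320000, y=1.121723:
  k1 = f(1.320000, 1.121723) = -0.635349
  k2 = f(1.480000, 1.020067) = -0.462815
  k3 = f(1.480000, 1.047672) = -0.502291
  k4 = f(1.640000, 0.960990) = -0.376609
  y ← 1.121723 + (0.32/6)·(k1 + 2k2 + 2k3 + k4) = 0.964807
y(1.64) ≈ 0.9648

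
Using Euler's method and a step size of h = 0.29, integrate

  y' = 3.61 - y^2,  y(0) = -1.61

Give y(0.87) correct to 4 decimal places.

Euler: y_{n+1} = y_n + h·f(x_n, y_n).
x=0.000000, y=-1.610000: f=1.017900 → y ← -1.610000 + 0.29·1.017900 = -1.314809
x=0.290000, y=-1.314809: f=1.881277 → y ← -1.314809 + 0.29·1.881277 = -0.769239
x=0.580000, y=-0.769239: f=3.018272 → y ← -0.769239 + 0.29·3.018272 = 0.106060
y(0.87) ≈ 0.1061

0.1061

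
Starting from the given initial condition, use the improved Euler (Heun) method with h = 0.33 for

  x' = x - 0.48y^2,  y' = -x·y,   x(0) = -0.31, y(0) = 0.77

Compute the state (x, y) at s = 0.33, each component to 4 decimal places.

Heun on (x,y): k1 = f(s_n, state_n); k2 = f(s_n + h, state_n + h·k1); state_{n+1} = state_n + (h/2)·(k1 + k2).
0.000000: (-0.310000, 0.770000)
  k1 = (-0.594592, 0.238700)
  predictor → (-0.506215, 0.848771)
  k2 = (-0.852013, 0.429661)
  → (-0.548690, 0.880280)
(x(0.33), y(0.33)) ≈ (-0.5487, 0.8803)

-0.5487, 0.8803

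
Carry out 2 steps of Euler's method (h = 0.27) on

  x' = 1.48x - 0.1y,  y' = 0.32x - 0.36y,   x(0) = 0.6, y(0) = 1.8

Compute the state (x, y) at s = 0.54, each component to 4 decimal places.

Euler on (x,y): x_{n+1} = x_n + h·x', y_{n+1} = y_n + h·y'.
0.000000: (0.600000, 1.800000); f=(0.708000, -0.456000) → (0.791160, 1.676880)
0.270000: (0.791160, 1.676880); f=(1.003229, -0.350506) → (1.062032, 1.582243)
(x(0.54), y(0.54)) ≈ (1.0620, 1.5822)

1.0620, 1.5822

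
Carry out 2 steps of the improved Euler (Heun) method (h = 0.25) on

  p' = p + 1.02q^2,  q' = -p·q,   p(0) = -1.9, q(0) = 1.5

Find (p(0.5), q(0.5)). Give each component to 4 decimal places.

0.3364, 2.9425

Heun on (p,q): k1 = f(s_n, state_n); k2 = f(s_n + h, state_n + h·k1); state_{n+1} = state_n + (h/2)·(k1 + k2).
0.000000: (-1.900000, 1.500000)
  k1 = (0.395000, 2.850000)
  predictor → (-1.801250, 2.212500)
  k2 = (3.191809, 3.985266)
  → (-1.451649, 2.354408)
0.250000: (-1.451649, 2.354408)
  k1 = (4.202454, 3.417774)
  predictor → (-0.401035, 3.208852)
  k2 = (10.101628, 1.286863)
  → (0.336361, 2.942488)
(p(0.5), q(0.5)) ≈ (0.3364, 2.9425)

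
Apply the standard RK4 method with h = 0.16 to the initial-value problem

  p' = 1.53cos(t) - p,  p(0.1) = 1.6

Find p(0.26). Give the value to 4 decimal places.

RK4: k1 = f(t_n, p_n); k2 = f(t_n + h/2, p_n + (h/2)·k1); k3 = f(t_n + h/2, p_n + (h/2)·k2); k4 = f(t_n + h, p_n + h·k3); p_{n+1} = p_n + (h/6)·(k1 + 2k2 + 2k3 + k4).
t=0.100000, p=1.600000:
  k1 = f(0.100000, 1.600000) = -0.077644
  k2 = f(0.180000, 1.593789) = -0.088508
  k3 = f(0.180000, 1.592919) = -0.087639
  k4 = f(0.260000, 1.585978) = -0.107401
  p ← 1.600000 + (0.16/6)·(k1 + 2k2 + 2k3 + k4) = 1.585671
p(0.26) ≈ 1.5857

1.5857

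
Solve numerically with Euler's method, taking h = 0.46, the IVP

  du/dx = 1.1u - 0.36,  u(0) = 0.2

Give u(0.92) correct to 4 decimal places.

Euler: u_{n+1} = u_n + h·f(x_n, u_n).
x=0.000000, u=0.200000: f=-0.140000 → u ← 0.200000 + 0.46·(-0.140000) = 0.135600
x=0.460000, u=0.135600: f=-0.210840 → u ← 0.135600 + 0.46·(-0.210840) = 0.038614
u(0.92) ≈ 0.0386

0.0386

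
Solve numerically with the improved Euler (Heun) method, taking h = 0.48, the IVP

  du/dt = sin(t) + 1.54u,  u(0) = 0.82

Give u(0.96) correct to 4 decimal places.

Heun: k1 = f(t_n, u_n); k2 = f(t_n + h, u_n + h·k1); u_{n+1} = u_n + (h/2)·(k1 + k2).
t=0.000000, u=0.820000:
  k1 = f(0.000000, 0.820000) = 1.262800
  k2 = f(0.480000, 1.426144) = 2.658041
  u ← 0.820000 + (0.48/2)·(1.262800 + 2.658041) = 1.761002
t=0.480000, u=1.761002:
  k1 = f(0.480000, 1.761002) = 3.173722
  k2 = f(0.960000, 3.284388) = 5.877150
  u ← 1.761002 + (0.48/2)·(3.173722 + 5.877150) = 3.933211
u(0.96) ≈ 3.9332

3.9332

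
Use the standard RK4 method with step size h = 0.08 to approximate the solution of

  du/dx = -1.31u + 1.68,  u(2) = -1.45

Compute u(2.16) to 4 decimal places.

-0.9333

RK4: k1 = f(x_n, u_n); k2 = f(x_n + h/2, u_n + (h/2)·k1); k3 = f(x_n + h/2, u_n + (h/2)·k2); k4 = f(x_n + h, u_n + h·k3); u_{n+1} = u_n + (h/6)·(k1 + 2k2 + 2k3 + k4).
x=2.000000, u=-1.450000:
  k1 = f(2.000000, -1.450000) = 3.579500
  k2 = f(2.040000, -1.306820) = 3.391934
  k3 = f(2.040000, -1.314323) = 3.401763
  k4 = f(2.080000, -1.177859) = 3.222995
  u ← -1.450000 + (0.08/6)·(k1 + 2k2 + 2k3 + k4) = -1.178135
x=2.080000, u=-1.178135:
  k1 = f(2.080000, -1.178135) = 3.223357
  k2 = f(2.120000, -1.049201) = 3.054453
  k3 = f(2.120000, -1.055957) = 3.063303
  k4 = f(2.160000, -0.933071) = 2.902322
  u ← -1.178135 + (0.08/6)·(k1 + 2k2 + 2k3 + k4) = -0.933319
u(2.16) ≈ -0.9333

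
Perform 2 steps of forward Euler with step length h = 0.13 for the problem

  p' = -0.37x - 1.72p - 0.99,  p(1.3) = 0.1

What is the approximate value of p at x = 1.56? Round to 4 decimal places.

-0.2857

Euler: p_{n+1} = p_n + h·f(x_n, p_n).
x=1.300000, p=0.100000: f=-1.643000 → p ← 0.100000 + 0.13·(-1.643000) = -0.113590
x=1.430000, p=-0.113590: f=-1.323725 → p ← -0.113590 + 0.13·(-1.323725) = -0.285674
p(1.56) ≈ -0.2857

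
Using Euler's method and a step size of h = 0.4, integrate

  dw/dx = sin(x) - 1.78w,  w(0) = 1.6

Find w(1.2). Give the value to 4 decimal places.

Euler: w_{n+1} = w_n + h·f(x_n, w_n).
x=0.000000, w=1.600000: f=-2.848000 → w ← 1.600000 + 0.4·(-2.848000) = 0.460800
x=0.400000, w=0.460800: f=-0.430806 → w ← 0.460800 + 0.4·(-0.430806) = 0.288478
x=0.800000, w=0.288478: f=0.203866 → w ← 0.288478 + 0.4·0.203866 = 0.370024
w(1.2) ≈ 0.3700

0.3700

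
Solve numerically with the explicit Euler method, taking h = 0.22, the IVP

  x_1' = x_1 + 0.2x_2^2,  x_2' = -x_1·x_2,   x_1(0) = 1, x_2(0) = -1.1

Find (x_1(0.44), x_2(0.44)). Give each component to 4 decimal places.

1.5857, -0.6177

Euler on (x_1,x_2): x_1_{n+1} = x_1_n + h·x_1', x_2_{n+1} = x_2_n + h·x_2'.
0.000000: (1.000000, -1.100000); f=(1.242000, 1.100000) → (1.273240, -0.858000)
0.220000: (1.273240, -0.858000); f=(1.420473, 1.092440) → (1.585744, -0.617663)
(x_1(0.44), x_2(0.44)) ≈ (1.5857, -0.6177)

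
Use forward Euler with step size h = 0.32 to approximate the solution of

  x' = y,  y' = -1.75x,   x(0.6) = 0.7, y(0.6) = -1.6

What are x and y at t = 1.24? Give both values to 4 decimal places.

Euler on (x,y): x_{n+1} = x_n + h·x', y_{n+1} = y_n + h·y'.
0.600000: (0.700000, -1.600000); f=(-1.600000, -1.225000) → (0.188000, -1.992000)
0.920000: (0.188000, -1.992000); f=(-1.992000, -0.329000) → (-0.449440, -2.097280)
(x(1.24), y(1.24)) ≈ (-0.4494, -2.0973)

-0.4494, -2.0973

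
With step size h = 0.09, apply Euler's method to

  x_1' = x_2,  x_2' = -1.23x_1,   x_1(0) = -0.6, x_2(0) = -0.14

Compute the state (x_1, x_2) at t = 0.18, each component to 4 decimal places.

Euler on (x_1,x_2): x_1_{n+1} = x_1_n + h·x_1', x_2_{n+1} = x_2_n + h·x_2'.
0.000000: (-0.600000, -0.140000); f=(-0.140000, 0.738000) → (-0.612600, -0.073580)
0.090000: (-0.612600, -0.073580); f=(-0.073580, 0.753498) → (-0.619222, -0.005765)
(x_1(0.18), x_2(0.18)) ≈ (-0.6192, -0.0058)

-0.6192, -0.0058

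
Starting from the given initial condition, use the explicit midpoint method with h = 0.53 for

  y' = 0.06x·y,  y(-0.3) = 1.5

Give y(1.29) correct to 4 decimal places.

Midpoint: k1 = f(x_n, y_n); k2 = f(x_n + h/2, y_n + (h/2)·k1); y_{n+1} = y_n + h·k2.
x=-0.300000, y=1.500000:
  k1 = f(-0.300000, 1.500000) = -0.027000
  k2 = f(-0.035000, 1.492845) = -0.003135
  y ← 1.500000 + 0.53·(-0.003135) = 1.498338
x=0.230000, y=1.498338:
  k1 = f(0.230000, 1.498338) = 0.020677
  k2 = f(0.495000, 1.503818) = 0.044663
  y ← 1.498338 + 0.53·0.044663 = 1.522010
x=0.760000, y=1.522010:
  k1 = f(0.760000, 1.522010) = 0.069404
  k2 = f(1.025000, 1.540402) = 0.094735
  y ← 1.522010 + 0.53·0.094735 = 1.572219
y(1.29) ≈ 1.5722

1.5722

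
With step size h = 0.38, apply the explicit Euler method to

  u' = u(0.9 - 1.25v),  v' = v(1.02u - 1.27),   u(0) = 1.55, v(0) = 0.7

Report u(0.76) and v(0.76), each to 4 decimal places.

1.5181, 0.8797

Euler on (u,v): u_{n+1} = u_n + h·u', v_{n+1} = v_n + h·v'.
0.000000: (1.550000, 0.700000); f=(0.038750, 0.217700) → (1.564725, 0.782726)
0.380000: (1.564725, 0.782726); f=(-0.122686, 0.255184) → (1.518104, 0.879696)
(u(0.76), v(0.76)) ≈ (1.5181, 0.8797)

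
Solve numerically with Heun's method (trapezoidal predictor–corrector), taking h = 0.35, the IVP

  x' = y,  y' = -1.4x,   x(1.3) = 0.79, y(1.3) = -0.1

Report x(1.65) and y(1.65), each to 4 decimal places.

0.6873, -0.4785

Heun on (x,y): k1 = f(t_n, state_n); k2 = f(t_n + h, state_n + h·k1); state_{n+1} = state_n + (h/2)·(k1 + k2).
1.300000: (0.790000, -0.100000)
  k1 = (-0.100000, -1.106000)
  predictor → (0.755000, -0.487100)
  k2 = (-0.487100, -1.057000)
  → (0.687258, -0.478525)
(x(1.65), y(1.65)) ≈ (0.6873, -0.4785)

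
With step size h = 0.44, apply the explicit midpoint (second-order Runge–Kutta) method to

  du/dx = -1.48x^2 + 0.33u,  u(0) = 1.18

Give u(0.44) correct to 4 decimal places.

1.3323

Midpoint: k1 = f(x_n, u_n); k2 = f(x_n + h/2, u_n + (h/2)·k1); u_{n+1} = u_n + h·k2.
x=0.000000, u=1.180000:
  k1 = f(0.000000, 1.180000) = 0.389400
  k2 = f(0.220000, 1.265668) = 0.346038
  u ← 1.180000 + 0.44·0.346038 = 1.332257
u(0.44) ≈ 1.3323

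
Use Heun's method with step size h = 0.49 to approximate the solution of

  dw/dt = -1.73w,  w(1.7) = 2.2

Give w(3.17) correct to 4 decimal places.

Heun: k1 = f(t_n, w_n); k2 = f(t_n + h, w_n + h·k1); w_{n+1} = w_n + (h/2)·(k1 + k2).
t=1.700000, w=2.200000:
  k1 = f(1.700000, 2.200000) = -3.806000
  k2 = f(2.190000, 0.335060) = -0.579654
  w ← 2.200000 + (0.49/2)·(-3.806000 + (-0.579654)) = 1.125515
t=2.190000, w=1.125515:
  k1 = f(2.190000, 1.125515) = -1.947141
  k2 = f(2.680000, 0.171416) = -0.296550
  w ← 1.125515 + (0.49/2)·(-1.947141 + (-0.296550)) = 0.575811
t=2.680000, w=0.575811:
  k1 = f(2.680000, 0.575811) = -0.996153
  k2 = f(3.170000, 0.087696) = -0.151714
  w ← 0.575811 + (0.49/2)·(-0.996153 + (-0.151714)) = 0.294583
w(3.17) ≈ 0.2946

0.2946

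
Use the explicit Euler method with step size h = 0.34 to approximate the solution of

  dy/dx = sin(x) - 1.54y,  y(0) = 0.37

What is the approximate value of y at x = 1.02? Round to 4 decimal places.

0.3078

Euler: y_{n+1} = y_n + h·f(x_n, y_n).
x=0.000000, y=0.370000: f=-0.569800 → y ← 0.370000 + 0.34·(-0.569800) = 0.176268
x=0.340000, y=0.176268: f=0.062034 → y ← 0.176268 + 0.34·0.062034 = 0.197360
x=0.680000, y=0.197360: f=0.324859 → y ← 0.197360 + 0.34·0.324859 = 0.307812
y(1.02) ≈ 0.3078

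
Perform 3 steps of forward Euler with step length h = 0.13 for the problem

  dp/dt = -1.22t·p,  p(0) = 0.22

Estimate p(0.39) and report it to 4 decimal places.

0.2066

Euler: p_{n+1} = p_n + h·f(t_n, p_n).
t=0.000000, p=0.220000: f=0.000000 → p ← 0.220000 + 0.13·0.000000 = 0.220000
t=0.130000, p=0.220000: f=-0.034892 → p ← 0.220000 + 0.13·(-0.034892) = 0.215464
t=0.260000, p=0.215464: f=-0.068345 → p ← 0.215464 + 0.13·(-0.068345) = 0.206579
p(0.39) ≈ 0.2066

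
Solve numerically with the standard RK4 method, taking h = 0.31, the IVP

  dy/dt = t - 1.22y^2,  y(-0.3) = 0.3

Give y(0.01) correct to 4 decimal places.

0.2301

RK4: k1 = f(t_n, y_n); k2 = f(t_n + h/2, y_n + (h/2)·k1); k3 = f(t_n + h/2, y_n + (h/2)·k2); k4 = f(t_n + h, y_n + h·k3); y_{n+1} = y_n + (h/6)·(k1 + 2k2 + 2k3 + k4).
t=-0.300000, y=0.300000:
  k1 = f(-0.300000, 0.300000) = -0.409800
  k2 = f(-0.145000, 0.236481) = -0.213226
  k3 = f(-0.145000, 0.266950) = -0.231940
  k4 = f(0.010000, 0.228099) = -0.053475
  y ← 0.300000 + (0.31/6)·(k1 + 2k2 + 2k3 + k4) = 0.230064
y(0.01) ≈ 0.2301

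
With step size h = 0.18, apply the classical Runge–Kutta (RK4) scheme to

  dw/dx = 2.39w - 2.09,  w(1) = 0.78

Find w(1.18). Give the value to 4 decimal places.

0.7292

RK4: k1 = f(x_n, w_n); k2 = f(x_n + h/2, w_n + (h/2)·k1); k3 = f(x_n + h/2, w_n + (h/2)·k2); k4 = f(x_n + h, w_n + h·k3); w_{n+1} = w_n + (h/6)·(k1 + 2k2 + 2k3 + k4).
x=1.000000, w=0.780000:
  k1 = f(1.000000, 0.780000) = -0.225800
  k2 = f(1.090000, 0.759678) = -0.274370
  k3 = f(1.090000, 0.755307) = -0.284817
  k4 = f(1.180000, 0.728733) = -0.348328
  w ← 0.780000 + (0.18/6)·(k1 + 2k2 + 2k3 + k4) = 0.729225
w(1.18) ≈ 0.7292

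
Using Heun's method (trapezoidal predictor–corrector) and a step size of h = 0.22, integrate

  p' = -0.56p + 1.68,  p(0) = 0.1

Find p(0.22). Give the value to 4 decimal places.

0.4353

Heun: k1 = f(t_n, p_n); k2 = f(t_n + h, p_n + h·k1); p_{n+1} = p_n + (h/2)·(k1 + k2).
t=0.000000, p=0.100000:
  k1 = f(0.000000, 0.100000) = 1.624000
  k2 = f(0.220000, 0.457280) = 1.423923
  p ← 0.100000 + (0.22/2)·(1.624000 + 1.423923) = 0.435272
p(0.22) ≈ 0.4353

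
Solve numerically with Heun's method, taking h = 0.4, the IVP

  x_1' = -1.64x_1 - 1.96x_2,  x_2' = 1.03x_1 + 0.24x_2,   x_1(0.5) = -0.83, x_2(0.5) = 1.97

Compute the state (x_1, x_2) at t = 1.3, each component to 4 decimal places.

Heun on (x_1,x_2): k1 = f(t_n, state_n); k2 = f(t_n + h, state_n + h·k1); state_{n+1} = state_n + (h/2)·(k1 + k2).
0.500000: (-0.830000, 1.970000)
  k1 = (-2.500000, -0.382100)
  predictor → (-1.830000, 1.817160)
  k2 = (-0.560434, -1.448782)
  → (-1.442087, 1.603824)
0.900000: (-1.442087, 1.603824)
  k1 = (-0.778472, -1.100432)
  predictor → (-1.753476, 1.163651)
  k2 = (0.594944, -1.526804)
  → (-1.478792, 1.078377)
(x_1(1.3), x_2(1.3)) ≈ (-1.4788, 1.0784)

-1.4788, 1.0784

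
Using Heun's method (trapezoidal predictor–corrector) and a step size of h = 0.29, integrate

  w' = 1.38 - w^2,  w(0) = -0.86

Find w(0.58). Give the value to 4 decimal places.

-0.3085

Heun: k1 = f(x_n, w_n); k2 = f(x_n + h, w_n + h·k1); w_{n+1} = w_n + (h/2)·(k1 + k2).
x=0.000000, w=-0.860000:
  k1 = f(0.000000, -0.860000) = 0.640400
  k2 = f(0.290000, -0.674284) = 0.925341
  w ← -0.860000 + (0.29/2)·(0.640400 + 0.925341) = -0.632968
x=0.290000, w=-0.632968:
  k1 = f(0.290000, -0.632968) = 0.979352
  k2 = f(0.580000, -0.348955) = 1.258230
  w ← -0.632968 + (0.29/2)·(0.979352 + 1.258230) = -0.308518
w(0.58) ≈ -0.3085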